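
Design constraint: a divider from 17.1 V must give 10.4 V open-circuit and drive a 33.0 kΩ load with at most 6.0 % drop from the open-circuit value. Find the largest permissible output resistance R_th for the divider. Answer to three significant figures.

Loading drop = R_th/(R_th + R_L) ≤ 0.0600, so R_th ≤ R_L · ε/(1−ε) = 33.0 kΩ × 0.0600/0.9400 = 2.11 kΩ.
(Any R1, R2 with R2/(R1+R2) = 0.608 and R1‖R2 ≤ 2.11 kΩ will meet the spec.)

R_th ≤ 2.11 kΩ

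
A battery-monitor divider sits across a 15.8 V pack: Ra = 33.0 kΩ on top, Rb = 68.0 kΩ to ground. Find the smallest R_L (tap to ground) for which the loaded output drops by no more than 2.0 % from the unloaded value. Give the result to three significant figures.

Output resistance R_th = Ra‖Rb = (33.0 × 68.0)/101.0 = 22.22 kΩ.
The fractional drop is R_th/(R_th + R_L); requiring this ≤ 0.0200 gives R_L ≥ R_th(1/0.0200 − 1) = 22.22 × 49.00 = 1.09 MΩ.

R_L(min) ≈ 1.09 MΩ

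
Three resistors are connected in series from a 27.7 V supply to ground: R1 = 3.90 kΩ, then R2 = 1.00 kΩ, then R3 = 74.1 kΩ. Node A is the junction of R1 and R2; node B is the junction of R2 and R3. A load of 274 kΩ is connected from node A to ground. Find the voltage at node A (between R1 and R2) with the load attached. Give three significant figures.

Below node A the series string R2+R3 = 75.10 kΩ sits in parallel with the 274 kΩ load: 58.94 kΩ.
V_A = 27.7 × 58.94/(3.90 + 58.94) = 26.0 V.

V ≈ 26.0 V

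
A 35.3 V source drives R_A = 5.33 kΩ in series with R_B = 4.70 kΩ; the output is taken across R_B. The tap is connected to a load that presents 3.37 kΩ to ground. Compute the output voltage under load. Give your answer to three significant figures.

V_out ≈ 9.50 V

The load sits in parallel with R_B: R_B‖R_L = (4.70 × 3.37) / (4.70 + 3.37) = 1.963 kΩ.
V_out = 35.3 × 1.963 / (5.33 + 1.963) = 35.3 × 1.963/7.293 = 9.50 V.
(Unloaded it would have been 16.5 V.)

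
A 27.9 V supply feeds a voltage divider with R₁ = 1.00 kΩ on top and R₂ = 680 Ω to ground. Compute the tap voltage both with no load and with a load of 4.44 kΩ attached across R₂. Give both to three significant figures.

Unloaded: 11.3 V; loaded: 10.3 V

Open-circuit: V = 27.9 × 680/(1000 + 680) = 11.3 V.
With the load, R₂ becomes R₂‖R_L = 589.7 Ω, so V = 27.9 × 589.7/1590 = 10.3 V.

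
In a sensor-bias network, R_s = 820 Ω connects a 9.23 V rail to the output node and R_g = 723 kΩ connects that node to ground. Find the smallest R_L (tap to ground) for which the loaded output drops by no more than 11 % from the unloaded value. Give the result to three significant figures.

R_L(min) ≈ 6.63 kΩ

Output resistance R_th = R_s‖R_g = (820 × 723000)/723800 = 819.1 Ω.
The fractional drop is R_th/(R_th + R_L); requiring this ≤ 0.110 gives R_L ≥ R_th(1/0.110 − 1) = 819.1 × 8.091 = 6.63 kΩ.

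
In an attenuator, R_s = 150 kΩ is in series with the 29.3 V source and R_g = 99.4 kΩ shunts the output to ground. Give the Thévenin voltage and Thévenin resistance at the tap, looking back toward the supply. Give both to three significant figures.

V_th = 11.7 V, R_th = 59.8 kΩ

V_th is the open-circuit tap voltage: 29.3 × 99.4/(150 + 99.4) = 11.7 V.
With the supply zeroed, R_s and R_g appear in parallel from the tap: R_th = R_s‖R_g = (150 × 99.4)/249.4 = 59.8 kΩ.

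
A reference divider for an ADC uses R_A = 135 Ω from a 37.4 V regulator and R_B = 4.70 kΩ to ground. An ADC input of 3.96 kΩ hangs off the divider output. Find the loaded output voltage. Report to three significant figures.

The load sits in parallel with R_B: R_B‖R_L = (4700 × 3960) / (4700 + 3960) = 2149 Ω.
V_out = 37.4 × 2149 / (135 + 2149) = 37.4 × 2149/2284 = 35.2 V.
(Unloaded it would have been 36.4 V.)

V_out ≈ 35.2 V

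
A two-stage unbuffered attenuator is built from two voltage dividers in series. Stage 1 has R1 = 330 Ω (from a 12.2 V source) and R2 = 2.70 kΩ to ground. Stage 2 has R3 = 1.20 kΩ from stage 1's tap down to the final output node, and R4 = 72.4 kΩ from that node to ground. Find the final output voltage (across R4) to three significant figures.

V_out ≈ 10.7 V

Stage 2 presents R3+R4 = 73600 Ω as a load on stage 1's tap.
Stage 1's lower leg becomes R2‖(R3+R4) = 2604 Ω, so V_mid = 12.2 × 2604/2934 = 10.83 V.
Stage 2 is itself unloaded: V_out = V_mid × R4/(R3+R4) = 10.83 × 72400/73600 = 10.7 V.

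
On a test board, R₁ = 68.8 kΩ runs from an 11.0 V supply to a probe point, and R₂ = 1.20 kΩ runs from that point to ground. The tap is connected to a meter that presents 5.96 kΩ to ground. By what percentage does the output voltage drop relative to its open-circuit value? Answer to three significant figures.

The divider's output (Thévenin) resistance is R₁‖R₂ = 1.179 kΩ.
Fractional drop under load = R_th/(R_th + R_L) = 1.179 / (1.179 + 5.96) = 0.1652.
So the output falls by 16.5 %.

16.5 %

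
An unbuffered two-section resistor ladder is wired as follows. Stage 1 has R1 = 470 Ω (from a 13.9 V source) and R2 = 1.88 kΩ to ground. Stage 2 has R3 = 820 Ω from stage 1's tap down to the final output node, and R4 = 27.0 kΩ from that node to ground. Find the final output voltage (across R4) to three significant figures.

V_out ≈ 10.6 V

Stage 2 presents R3+R4 = 27820 Ω as a load on stage 1's tap.
Stage 1's lower leg becomes R2‖(R3+R4) = 1761 Ω, so V_mid = 13.9 × 1761/2231 = 10.97 V.
Stage 2 is itself unloaded: V_out = V_mid × R4/(R3+R4) = 10.97 × 27000/27820 = 10.6 V.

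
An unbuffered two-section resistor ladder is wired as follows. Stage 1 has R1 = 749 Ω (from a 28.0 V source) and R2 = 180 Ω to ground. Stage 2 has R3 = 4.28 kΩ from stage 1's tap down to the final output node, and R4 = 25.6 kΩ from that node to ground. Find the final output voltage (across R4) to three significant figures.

Stage 2 presents R3+R4 = 29880 Ω as a load on stage 1's tap.
Stage 1's lower leg becomes R2‖(R3+R4) = 178.9 Ω, so V_mid = 28.0 × 178.9/927.9 = 5.399 V.
Stage 2 is itself unloaded: V_out = V_mid × R4/(R3+R4) = 5.399 × 25600/29880 = 4.63 V.

V_out ≈ 4.63 V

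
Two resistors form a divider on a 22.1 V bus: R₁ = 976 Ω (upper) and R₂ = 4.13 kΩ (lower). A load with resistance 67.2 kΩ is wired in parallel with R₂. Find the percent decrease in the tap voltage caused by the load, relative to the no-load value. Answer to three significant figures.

The divider's output (Thévenin) resistance is R₁‖R₂ = 789.4 Ω.
Fractional drop under load = R_th/(R_th + R_L) = 789.4 / (789.4 + 67200) = 0.01161.
So the output falls by 1.16 %.

1.16 %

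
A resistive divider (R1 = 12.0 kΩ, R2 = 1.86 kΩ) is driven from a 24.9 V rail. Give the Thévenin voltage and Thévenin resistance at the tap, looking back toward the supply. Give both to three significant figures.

V_th is the open-circuit tap voltage: 24.9 × 1.86/(12.0 + 1.86) = 3.34 V.
With the supply zeroed, R1 and R2 appear in parallel from the tap: R_th = R1‖R2 = (12.0 × 1.86)/13.86 = 1.61 kΩ.

V_th = 3.34 V, R_th = 1.61 kΩ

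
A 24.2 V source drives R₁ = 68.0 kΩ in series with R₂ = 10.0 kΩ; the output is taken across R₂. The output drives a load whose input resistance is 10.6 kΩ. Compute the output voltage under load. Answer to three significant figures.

V_out ≈ 1.70 V

The load sits in parallel with R₂: R₂‖R_L = (10.0 × 10.6) / (10.0 + 10.6) = 5.146 kΩ.
V_out = 24.2 × 5.146 / (68.0 + 5.146) = 24.2 × 5.146/73.15 = 1.70 V.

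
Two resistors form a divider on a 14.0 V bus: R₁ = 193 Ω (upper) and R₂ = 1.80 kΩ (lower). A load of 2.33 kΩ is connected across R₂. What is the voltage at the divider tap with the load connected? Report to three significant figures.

V_out ≈ 11.8 V

The load sits in parallel with R₂: R₂‖R_L = (1800 × 2330) / (1800 + 2330) = 1015 Ω.
V_out = 14.0 × 1015 / (193 + 1015) = 14.0 × 1015/1208 = 11.8 V.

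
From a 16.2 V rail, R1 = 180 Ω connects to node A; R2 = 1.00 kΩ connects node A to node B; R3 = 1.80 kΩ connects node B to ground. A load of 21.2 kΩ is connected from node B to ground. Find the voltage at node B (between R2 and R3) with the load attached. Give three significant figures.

V ≈ 9.47 V

At node B, R3 is in parallel with the load: R3‖R_L = 1659 Ω.
Below node A the resistance is R2 + (R3‖R_L) = 2659 Ω, so V_A = 16.2 × 2659/2839 = 15.17 V.
Then V_B = V_A × (R3‖R_L)/(R2 + R3‖R_L) = 15.17 × 1659/2659 = 9.47 V.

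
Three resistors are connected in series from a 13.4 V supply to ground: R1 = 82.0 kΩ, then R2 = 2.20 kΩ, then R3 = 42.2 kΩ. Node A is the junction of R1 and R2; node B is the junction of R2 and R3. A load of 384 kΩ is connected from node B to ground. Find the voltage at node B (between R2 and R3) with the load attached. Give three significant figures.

At node B, R3 is in parallel with the load: R3‖R_L = 38.02 kΩ.
Below node A the resistance is R2 + (R3‖R_L) = 40.22 kΩ, so V_A = 13.4 × 40.22/122.2 = 4.410 V.
Then V_B = V_A × (R3‖R_L)/(R2 + R3‖R_L) = 4.410 × 38.02/40.22 = 4.17 V.

V ≈ 4.17 V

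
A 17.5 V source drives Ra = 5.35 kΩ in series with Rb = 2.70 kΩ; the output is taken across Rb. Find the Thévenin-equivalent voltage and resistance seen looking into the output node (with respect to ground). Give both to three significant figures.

V_th = 5.87 V, R_th = 1.79 kΩ

V_th is the open-circuit tap voltage: 17.5 × 2.70/(5.35 + 2.70) = 5.87 V.
With the supply zeroed, Ra and Rb appear in parallel from the tap: R_th = Ra‖Rb = (5.35 × 2.70)/8.050 = 1.79 kΩ.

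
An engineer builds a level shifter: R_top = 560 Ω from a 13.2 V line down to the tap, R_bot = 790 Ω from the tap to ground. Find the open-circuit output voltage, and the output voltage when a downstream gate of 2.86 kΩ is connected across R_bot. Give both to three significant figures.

Open-circuit: V = 13.2 × 790/(560 + 790) = 7.72 V.
With the load, R_bot becomes R_bot‖R_L = 619.0 Ω, so V = 13.2 × 619.0/1179 = 6.93 V.

Unloaded: 7.72 V; loaded: 6.93 V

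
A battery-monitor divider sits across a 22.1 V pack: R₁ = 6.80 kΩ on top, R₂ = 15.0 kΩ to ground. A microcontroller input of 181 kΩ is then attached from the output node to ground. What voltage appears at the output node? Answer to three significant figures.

The load sits in parallel with R₂: R₂‖R_L = (15.0 × 181) / (15.0 + 181) = 13.85 kΩ.
V_out = 22.1 × 13.85 / (6.80 + 13.85) = 22.1 × 13.85/20.65 = 14.8 V.

V_out ≈ 14.8 V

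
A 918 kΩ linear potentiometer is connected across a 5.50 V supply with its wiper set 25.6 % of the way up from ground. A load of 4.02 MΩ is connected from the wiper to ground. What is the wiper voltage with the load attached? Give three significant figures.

V ≈ 1.35 V

The wiper splits the pot into (1−α)R = 683.0 kΩ above and αR = 235.0 kΩ below.
Lower section ‖ load = 222.0 kΩ.
V_wiper = 5.50 × 222.0/(683.0 + 222.0) = 1.35 V.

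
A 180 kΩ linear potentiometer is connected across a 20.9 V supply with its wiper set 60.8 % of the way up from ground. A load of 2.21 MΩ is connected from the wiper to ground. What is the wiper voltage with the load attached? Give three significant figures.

The wiper splits the pot into (1−α)R = 70.56 kΩ above and αR = 109.4 kΩ below.
Lower section ‖ load = 104.3 kΩ.
V_wiper = 20.9 × 104.3/(70.56 + 104.3) = 12.5 V.

V ≈ 12.5 V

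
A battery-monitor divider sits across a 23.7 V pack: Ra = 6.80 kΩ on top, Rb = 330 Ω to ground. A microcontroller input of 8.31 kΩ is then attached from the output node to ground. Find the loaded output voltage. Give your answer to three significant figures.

The load sits in parallel with Rb: Rb‖R_L = (330 × 8310) / (330 + 8310) = 317.4 Ω.
V_out = 23.7 × 317.4 / (6800 + 317.4) = 23.7 × 317.4/7117 = 1.06 V.

V_out ≈ 1.06 V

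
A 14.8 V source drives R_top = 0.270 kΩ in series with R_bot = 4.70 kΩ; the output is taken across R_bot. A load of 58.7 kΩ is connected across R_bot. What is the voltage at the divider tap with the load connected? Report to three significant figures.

The load sits in parallel with R_bot: R_bot‖R_L = (4700 × 58700) / (4700 + 58700) = 4352 Ω.
V_out = 14.8 × 4352 / (270 + 4352) = 14.8 × 4352/4622 = 13.9 V.

V_out ≈ 13.9 V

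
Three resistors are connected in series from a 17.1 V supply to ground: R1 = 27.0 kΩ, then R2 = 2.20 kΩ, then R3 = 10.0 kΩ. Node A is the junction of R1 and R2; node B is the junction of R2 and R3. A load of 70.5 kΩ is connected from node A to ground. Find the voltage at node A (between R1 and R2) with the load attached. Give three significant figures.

V ≈ 4.76 V

Below node A the series string R2+R3 = 12.20 kΩ sits in parallel with the 70.5 kΩ load: 10.40 kΩ.
V_A = 17.1 × 10.40/(27.0 + 10.40) = 4.76 V.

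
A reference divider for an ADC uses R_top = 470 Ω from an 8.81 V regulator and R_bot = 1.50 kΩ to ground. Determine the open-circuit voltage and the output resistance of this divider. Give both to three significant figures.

V_th = 6.71 V, R_th = 358 Ω

V_th is the open-circuit tap voltage: 8.81 × 1500/(470 + 1500) = 6.71 V.
With the supply zeroed, R_top and R_bot appear in parallel from the tap: R_th = R_top‖R_bot = (470 × 1500)/1970 = 358 Ω.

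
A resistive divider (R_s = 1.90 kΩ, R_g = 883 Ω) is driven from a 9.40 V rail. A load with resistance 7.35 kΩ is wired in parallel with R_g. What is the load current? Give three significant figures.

R_g‖R_L = 788.3 Ω; V_out = 9.40 × 788.3/2688 = 2.756 V.
I_L = V_out / R_L = 2.756 / 7.35 kΩ = 0.375 mA.

I_L ≈ 0.375 mA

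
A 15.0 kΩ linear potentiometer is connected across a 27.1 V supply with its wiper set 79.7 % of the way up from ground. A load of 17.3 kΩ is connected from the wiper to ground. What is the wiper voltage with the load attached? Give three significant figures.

V ≈ 18.9 V

The wiper splits the pot into (1−α)R = 3.045 kΩ above and αR = 11.96 kΩ below.
Lower section ‖ load = 7.070 kΩ.
V_wiper = 27.1 × 7.070/(3.045 + 7.070) = 18.9 V.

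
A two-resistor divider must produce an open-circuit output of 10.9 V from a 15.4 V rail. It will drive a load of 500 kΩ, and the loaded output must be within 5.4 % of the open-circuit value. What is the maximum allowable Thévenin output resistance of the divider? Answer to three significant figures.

Loading drop = R_th/(R_th + R_L) ≤ 0.0540, so R_th ≤ R_L · ε/(1−ε) = 500 kΩ × 0.0540/0.9460 = 28.5 kΩ.
(Any R1, R2 with R2/(R1+R2) = 0.708 and R1‖R2 ≤ 28.5 kΩ will meet the spec.)

R_th ≤ 28.5 kΩ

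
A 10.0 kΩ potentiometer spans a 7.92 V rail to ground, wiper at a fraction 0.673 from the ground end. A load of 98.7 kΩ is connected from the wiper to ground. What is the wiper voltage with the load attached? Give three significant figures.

The wiper splits the pot into (1−α)R = 3.270 kΩ above and αR = 6.730 kΩ below.
Lower section ‖ load = 6.300 kΩ.
V_wiper = 7.92 × 6.300/(3.270 + 6.300) = 5.21 V.

V ≈ 5.21 V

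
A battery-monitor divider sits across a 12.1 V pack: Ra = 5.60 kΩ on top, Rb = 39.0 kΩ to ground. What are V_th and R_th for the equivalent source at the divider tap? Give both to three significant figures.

V_th is the open-circuit tap voltage: 12.1 × 39.0/(5.60 + 39.0) = 10.6 V.
With the supply zeroed, Ra and Rb appear in parallel from the tap: R_th = Ra‖Rb = (5.60 × 39.0)/44.60 = 4.90 kΩ.

V_th = 10.6 V, R_th = 4.90 kΩ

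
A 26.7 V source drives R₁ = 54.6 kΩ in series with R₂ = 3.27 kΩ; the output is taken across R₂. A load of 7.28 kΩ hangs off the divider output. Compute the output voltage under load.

The load sits in parallel with R₂: R₂‖R_L = (3.27 × 7.28) / (3.27 + 7.28) = 2.256 kΩ.
V_out = 26.7 × 2.256 / (54.6 + 2.256) = 26.7 × 2.256/56.86 = 1.06 V.

V_out ≈ 1.06 V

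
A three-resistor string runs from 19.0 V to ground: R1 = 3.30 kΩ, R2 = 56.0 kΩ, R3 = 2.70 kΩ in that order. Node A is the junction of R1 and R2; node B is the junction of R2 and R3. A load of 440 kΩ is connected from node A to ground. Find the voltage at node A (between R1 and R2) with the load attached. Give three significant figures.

Below node A the series string R2+R3 = 58.70 kΩ sits in parallel with the 440 kΩ load: 51.79 kΩ.
V_A = 19.0 × 51.79/(3.30 + 51.79) = 17.9 V.

V ≈ 17.9 V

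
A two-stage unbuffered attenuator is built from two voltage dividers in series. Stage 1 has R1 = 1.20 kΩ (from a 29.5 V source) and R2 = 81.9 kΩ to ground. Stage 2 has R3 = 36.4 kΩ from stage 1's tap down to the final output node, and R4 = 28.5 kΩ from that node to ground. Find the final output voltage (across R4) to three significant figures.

Stage 2 presents R3+R4 = 64.90 kΩ as a load on stage 1's tap.
Stage 1's lower leg becomes R2‖(R3+R4) = 36.21 kΩ, so V_mid = 29.5 × 36.21/37.41 = 28.55 V.
Stage 2 is itself unloaded: V_out = V_mid × R4/(R3+R4) = 28.55 × 28.5/64.90 = 12.5 V.

V_out ≈ 12.5 V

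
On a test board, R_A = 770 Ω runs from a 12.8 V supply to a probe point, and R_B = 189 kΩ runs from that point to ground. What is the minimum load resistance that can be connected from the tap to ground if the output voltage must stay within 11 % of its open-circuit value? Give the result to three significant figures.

R_L(min) ≈ 6.20 kΩ

Output resistance R_th = R_A‖R_B = (770 × 189000)/189800 = 766.9 Ω.
The fractional drop is R_th/(R_th + R_L); requiring this ≤ 0.110 gives R_L ≥ R_th(1/0.110 − 1) = 766.9 × 8.091 = 6.20 kΩ.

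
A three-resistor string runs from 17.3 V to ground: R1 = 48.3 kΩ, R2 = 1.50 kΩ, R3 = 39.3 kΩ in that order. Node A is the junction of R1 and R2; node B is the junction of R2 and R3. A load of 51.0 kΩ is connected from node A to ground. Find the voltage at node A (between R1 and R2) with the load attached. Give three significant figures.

Below node A the series string R2+R3 = 40.80 kΩ sits in parallel with the 51.0 kΩ load: 22.67 kΩ.
V_A = 17.3 × 22.67/(48.3 + 22.67) = 5.53 V.

V ≈ 5.53 V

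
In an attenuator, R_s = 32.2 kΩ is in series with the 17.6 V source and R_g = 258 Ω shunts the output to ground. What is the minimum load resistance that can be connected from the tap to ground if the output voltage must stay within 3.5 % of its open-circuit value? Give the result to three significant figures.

R_L(min) ≈ 7.06 kΩ

Output resistance R_th = R_s‖R_g = (32200 × 258)/32460 = 255.9 Ω.
The fractional drop is R_th/(R_th + R_L); requiring this ≤ 0.0350 gives R_L ≥ R_th(1/0.0350 − 1) = 255.9 × 27.57 = 7.06 kΩ.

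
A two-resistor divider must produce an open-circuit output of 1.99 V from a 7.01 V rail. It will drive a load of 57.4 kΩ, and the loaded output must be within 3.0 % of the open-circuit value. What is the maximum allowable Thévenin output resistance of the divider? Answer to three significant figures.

Loading drop = R_th/(R_th + R_L) ≤ 0.0300, so R_th ≤ R_L · ε/(1−ε) = 57.4 kΩ × 0.0300/0.9700 = 1.78 kΩ.
(Any R1, R2 with R2/(R1+R2) = 0.284 and R1‖R2 ≤ 1.78 kΩ will meet the spec.)

R_th ≤ 1.78 kΩ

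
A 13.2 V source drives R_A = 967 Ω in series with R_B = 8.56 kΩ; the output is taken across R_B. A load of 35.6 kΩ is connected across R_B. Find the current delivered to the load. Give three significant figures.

I_L ≈ 0.325 mA

R_B‖R_L = 6901 Ω; V_out = 13.2 × 6901/7868 = 11.58 V.
I_L = V_out / R_L = 11.58 / 35.6 kΩ = 0.325 mA.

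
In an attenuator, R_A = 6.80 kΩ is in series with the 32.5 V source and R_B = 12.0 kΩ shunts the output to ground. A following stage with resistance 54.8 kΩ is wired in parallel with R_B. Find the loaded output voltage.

The load sits in parallel with R_B: R_B‖R_L = (12.0 × 54.8) / (12.0 + 54.8) = 9.844 kΩ.
V_out = 32.5 × 9.844 / (6.80 + 9.844) = 32.5 × 9.844/16.64 = 19.2 V.
(Unloaded it would have been 20.7 V.)

V_out ≈ 19.2 V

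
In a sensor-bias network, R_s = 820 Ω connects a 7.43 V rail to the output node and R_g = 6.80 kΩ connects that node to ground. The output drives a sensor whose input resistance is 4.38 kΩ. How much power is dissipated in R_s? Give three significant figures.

P ≈ 3.73 mW

Total resistance from the source is R_s + (R_g‖R_L) = 3484 Ω, so I = 7.43/3484 Ω = 2.133 mA.
P = I²·R_s = (2.133 mA)² × 820 Ω = 3.73 mW.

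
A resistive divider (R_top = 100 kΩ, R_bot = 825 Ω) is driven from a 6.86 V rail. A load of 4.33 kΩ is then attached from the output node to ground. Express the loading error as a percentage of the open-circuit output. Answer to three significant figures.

15.9 %

The divider's output (Thévenin) resistance is R_top‖R_bot = 818.2 Ω.
Fractional drop under load = R_th/(R_th + R_L) = 818.2 / (818.2 + 4330) = 0.1589.
So the output falls by 15.9 %.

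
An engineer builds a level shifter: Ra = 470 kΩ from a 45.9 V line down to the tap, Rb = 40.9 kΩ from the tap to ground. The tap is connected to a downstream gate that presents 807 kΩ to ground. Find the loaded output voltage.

The load sits in parallel with Rb: Rb‖R_L = (40.9 × 807) / (40.9 + 807) = 38.93 kΩ.
V_out = 45.9 × 38.93 / (470 + 38.93) = 45.9 × 38.93/508.9 = 3.51 V.
(Unloaded it would have been 3.67 V.)

V_out ≈ 3.51 V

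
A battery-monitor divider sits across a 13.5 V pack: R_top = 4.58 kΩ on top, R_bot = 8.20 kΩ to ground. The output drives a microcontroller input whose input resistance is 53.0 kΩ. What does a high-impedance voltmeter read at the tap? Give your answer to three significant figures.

V_out ≈ 8.21 V

The load sits in parallel with R_bot: R_bot‖R_L = (8.20 × 53.0) / (8.20 + 53.0) = 7.101 kΩ.
V_out = 13.5 × 7.101 / (4.58 + 7.101) = 13.5 × 7.101/11.68 = 8.21 V.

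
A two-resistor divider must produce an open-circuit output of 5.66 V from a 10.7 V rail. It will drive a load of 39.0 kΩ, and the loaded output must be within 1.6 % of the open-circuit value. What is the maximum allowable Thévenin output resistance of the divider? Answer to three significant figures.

R_th ≤ 634 Ω

Loading drop = R_th/(R_th + R_L) ≤ 0.0160, so R_th ≤ R_L · ε/(1−ε) = 39.0 kΩ × 0.0160/0.9840 = 634 Ω.
(Any R1, R2 with R2/(R1+R2) = 0.529 and R1‖R2 ≤ 634 Ω will meet the spec.)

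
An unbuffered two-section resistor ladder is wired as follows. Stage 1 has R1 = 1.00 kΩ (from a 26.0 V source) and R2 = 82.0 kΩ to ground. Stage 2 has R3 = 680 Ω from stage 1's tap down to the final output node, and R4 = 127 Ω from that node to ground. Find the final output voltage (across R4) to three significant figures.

V_out ≈ 1.82 V

Stage 2 presents R3+R4 = 807.0 Ω as a load on stage 1's tap.
Stage 1's lower leg becomes R2‖(R3+R4) = 799.1 Ω, so V_mid = 26.0 × 799.1/1799 = 11.55 V.
Stage 2 is itself unloaded: V_out = V_mid × R4/(R3+R4) = 11.55 × 127/807.0 = 1.82 V.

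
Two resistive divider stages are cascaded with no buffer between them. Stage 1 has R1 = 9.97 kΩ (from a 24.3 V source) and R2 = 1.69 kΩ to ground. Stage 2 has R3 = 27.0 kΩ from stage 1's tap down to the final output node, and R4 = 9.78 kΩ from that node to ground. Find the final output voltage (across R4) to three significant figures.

V_out ≈ 0.901 V

Stage 2 presents R3+R4 = 36.78 kΩ as a load on stage 1's tap.
Stage 1's lower leg becomes R2‖(R3+R4) = 1.616 kΩ, so V_mid = 24.3 × 1.616/11.59 = 3.389 V.
Stage 2 is itself unloaded: V_out = V_mid × R4/(R3+R4) = 3.389 × 9.78/36.78 = 0.901 V.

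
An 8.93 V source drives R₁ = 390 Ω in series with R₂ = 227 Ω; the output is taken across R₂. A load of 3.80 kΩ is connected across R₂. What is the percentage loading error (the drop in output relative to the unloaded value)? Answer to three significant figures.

The divider's output (Thévenin) resistance is R₁‖R₂ = 143.5 Ω.
Fractional drop under load = R_th/(R_th + R_L) = 143.5 / (143.5 + 3800) = 0.03639.
So the output falls by 3.64 %.

3.64 %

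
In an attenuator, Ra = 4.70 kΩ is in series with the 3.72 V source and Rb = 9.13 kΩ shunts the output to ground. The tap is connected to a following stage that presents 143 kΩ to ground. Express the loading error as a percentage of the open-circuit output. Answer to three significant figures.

The divider's output (Thévenin) resistance is Ra‖Rb = 3.103 kΩ.
Fractional drop under load = R_th/(R_th + R_L) = 3.103 / (3.103 + 143) = 0.02124.
So the output falls by 2.12 %.

2.12 %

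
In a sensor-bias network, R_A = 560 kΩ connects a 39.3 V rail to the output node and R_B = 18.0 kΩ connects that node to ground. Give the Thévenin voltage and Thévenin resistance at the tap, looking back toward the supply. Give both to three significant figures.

V_th is the open-circuit tap voltage: 39.3 × 18.0/(560 + 18.0) = 1.22 V.
With the supply zeroed, R_A and R_B appear in parallel from the tap: R_th = R_A‖R_B = (560 × 18.0)/578.0 = 17.4 kΩ.

V_th = 1.22 V, R_th = 17.4 kΩ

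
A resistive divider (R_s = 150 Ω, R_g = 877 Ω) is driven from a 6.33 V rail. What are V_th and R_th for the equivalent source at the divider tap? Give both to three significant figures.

V_th is the open-circuit tap voltage: 6.33 × 877/(150 + 877) = 5.41 V.
With the supply zeroed, R_s and R_g appear in parallel from the tap: R_th = R_s‖R_g = (150 × 877)/1027 = 128 Ω.

V_th = 5.41 V, R_th = 128 Ω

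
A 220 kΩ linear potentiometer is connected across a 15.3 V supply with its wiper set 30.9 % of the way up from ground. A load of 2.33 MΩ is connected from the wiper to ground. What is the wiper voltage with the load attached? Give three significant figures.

The wiper splits the pot into (1−α)R = 152.0 kΩ above and αR = 67.98 kΩ below.
Lower section ‖ load = 66.05 kΩ.
V_wiper = 15.3 × 66.05/(152.0 + 66.05) = 4.63 V.

V ≈ 4.63 V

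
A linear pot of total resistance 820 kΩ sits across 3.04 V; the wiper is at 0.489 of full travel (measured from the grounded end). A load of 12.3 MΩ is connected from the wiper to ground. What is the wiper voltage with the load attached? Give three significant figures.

V ≈ 1.46 V

The wiper splits the pot into (1−α)R = 419.0 kΩ above and αR = 401.0 kΩ below.
Lower section ‖ load = 388.3 kΩ.
V_wiper = 3.04 × 388.3/(419.0 + 388.3) = 1.46 V.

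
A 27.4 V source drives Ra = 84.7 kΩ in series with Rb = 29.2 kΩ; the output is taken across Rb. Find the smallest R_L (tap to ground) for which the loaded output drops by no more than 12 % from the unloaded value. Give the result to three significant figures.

R_L(min) ≈ 159 kΩ

Output resistance R_th = Ra‖Rb = (84.7 × 29.2)/113.9 = 21.71 kΩ.
The fractional drop is R_th/(R_th + R_L); requiring this ≤ 0.120 gives R_L ≥ R_th(1/0.120 − 1) = 21.71 × 7.333 = 159 kΩ.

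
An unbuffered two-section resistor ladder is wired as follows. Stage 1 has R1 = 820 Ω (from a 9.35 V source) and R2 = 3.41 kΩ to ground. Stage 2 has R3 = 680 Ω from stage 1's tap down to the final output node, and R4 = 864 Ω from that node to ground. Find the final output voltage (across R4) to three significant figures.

V_out ≈ 2.95 V

Stage 2 presents R3+R4 = 1544 Ω as a load on stage 1's tap.
Stage 1's lower leg becomes R2‖(R3+R4) = 1063 Ω, so V_mid = 9.35 × 1063/1883 = 5.278 V.
Stage 2 is itself unloaded: V_out = V_mid × R4/(R3+R4) = 5.278 × 864/1544 = 2.95 V.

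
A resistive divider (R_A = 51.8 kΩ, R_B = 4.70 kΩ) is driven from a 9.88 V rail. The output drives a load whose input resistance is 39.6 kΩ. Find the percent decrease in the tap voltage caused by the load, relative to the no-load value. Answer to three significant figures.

Unloaded V = 9.88 × 4.70/56.50 = 0.82188 V.
Loaded: R_B‖R_L = 4.201 kΩ, giving V = 9.88 × 4.201/56.00 = 0.74122 V.
Drop = (0.82188 − 0.74122) / 0.82188 = 9.81 %.

9.81 %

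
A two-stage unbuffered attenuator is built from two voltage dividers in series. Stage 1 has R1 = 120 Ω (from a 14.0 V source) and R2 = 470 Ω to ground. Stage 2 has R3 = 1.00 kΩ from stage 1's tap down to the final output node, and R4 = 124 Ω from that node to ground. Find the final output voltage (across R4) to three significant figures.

Stage 2 presents R3+R4 = 1124 Ω as a load on stage 1's tap.
Stage 1's lower leg becomes R2‖(R3+R4) = 331.4 Ω, so V_mid = 14.0 × 331.4/451.4 = 10.28 V.
Stage 2 is itself unloaded: V_out = V_mid × R4/(R3+R4) = 10.28 × 124/1124 = 1.13 V.

V_out ≈ 1.13 V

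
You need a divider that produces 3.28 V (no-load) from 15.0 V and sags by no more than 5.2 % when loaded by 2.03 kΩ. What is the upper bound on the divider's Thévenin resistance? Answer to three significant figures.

R_th ≤ 111 Ω

Loading drop = R_th/(R_th + R_L) ≤ 0.0520, so R_th ≤ R_L · ε/(1−ε) = 2.03 kΩ × 0.0520/0.9480 = 111 Ω.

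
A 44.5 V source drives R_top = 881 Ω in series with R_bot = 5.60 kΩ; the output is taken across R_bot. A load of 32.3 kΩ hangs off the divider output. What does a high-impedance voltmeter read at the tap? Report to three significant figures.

The load sits in parallel with R_bot: R_bot‖R_L = (5600 × 32300) / (5600 + 32300) = 4773 Ω.
V_out = 44.5 × 4773 / (881 + 4773) = 44.5 × 4773/5654 = 37.6 V.

V_out ≈ 37.6 V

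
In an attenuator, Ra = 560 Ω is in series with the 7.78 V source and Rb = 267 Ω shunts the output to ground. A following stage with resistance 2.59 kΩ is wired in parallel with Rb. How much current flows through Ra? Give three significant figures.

I ≈ 9.70 mA

Rb‖R_L = 242.0 Ω, so the source sees Ra + Rb‖R_L = 802.0 Ω.
I = 7.78 V / 802.0 Ω = 9.70 mA.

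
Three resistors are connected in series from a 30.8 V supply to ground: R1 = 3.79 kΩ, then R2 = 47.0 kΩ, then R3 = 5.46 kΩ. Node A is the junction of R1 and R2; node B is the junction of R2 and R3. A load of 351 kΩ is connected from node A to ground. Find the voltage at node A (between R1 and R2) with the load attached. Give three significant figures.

Below node A the series string R2+R3 = 52.46 kΩ sits in parallel with the 351 kΩ load: 45.64 kΩ.
V_A = 30.8 × 45.64/(3.79 + 45.64) = 28.4 V.

V ≈ 28.4 V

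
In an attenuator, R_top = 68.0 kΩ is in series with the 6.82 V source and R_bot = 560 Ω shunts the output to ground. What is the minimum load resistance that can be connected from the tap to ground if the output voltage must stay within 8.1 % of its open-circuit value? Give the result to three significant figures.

Output resistance R_th = R_top‖R_bot = (68000 × 560)/68560 = 555.4 Ω.
The fractional drop is R_th/(R_th + R_L); requiring this ≤ 0.0810 gives R_L ≥ R_th(1/0.0810 − 1) = 555.4 × 11.35 = 6.30 kΩ.

R_L(min) ≈ 6.30 kΩ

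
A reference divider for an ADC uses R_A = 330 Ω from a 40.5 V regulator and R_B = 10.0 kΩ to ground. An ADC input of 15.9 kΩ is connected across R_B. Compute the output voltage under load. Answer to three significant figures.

The load sits in parallel with R_B: R_B‖R_L = (10000 × 15900) / (10000 + 15900) = 6139 Ω.
V_out = 40.5 × 6139 / (330 + 6139) = 40.5 × 6139/6469 = 38.4 V.
(Unloaded it would have been 39.2 V.)

V_out ≈ 38.4 V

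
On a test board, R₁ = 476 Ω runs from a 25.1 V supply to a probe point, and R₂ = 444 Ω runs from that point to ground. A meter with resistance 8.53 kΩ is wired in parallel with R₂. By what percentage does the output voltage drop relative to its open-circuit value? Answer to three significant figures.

2.62 %

The divider's output (Thévenin) resistance is R₁‖R₂ = 229.7 Ω.
Fractional drop under load = R_th/(R_th + R_L) = 229.7 / (229.7 + 8530) = 0.02622.
So the output falls by 2.62 %.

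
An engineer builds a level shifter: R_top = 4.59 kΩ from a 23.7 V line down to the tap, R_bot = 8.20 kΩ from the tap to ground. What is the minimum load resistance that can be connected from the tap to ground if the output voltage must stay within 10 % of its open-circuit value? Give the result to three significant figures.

R_L(min) ≈ 26.5 kΩ

Output resistance R_th = R_top‖R_bot = (4.59 × 8.20)/12.79 = 2.943 kΩ.
The fractional drop is R_th/(R_th + R_L); requiring this ≤ 0.100 gives R_L ≥ R_th(1/0.100 − 1) = 2.943 × 9.000 = 26.5 kΩ.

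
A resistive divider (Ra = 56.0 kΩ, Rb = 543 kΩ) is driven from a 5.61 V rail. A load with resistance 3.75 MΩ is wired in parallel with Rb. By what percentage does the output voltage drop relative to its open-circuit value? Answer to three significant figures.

The divider's output (Thévenin) resistance is Ra‖Rb = 50.76 kΩ.
Fractional drop under load = R_th/(R_th + R_L) = 50.76 / (50.76 + 3750) = 0.01336.
So the output falls by 1.34 %.

1.34 %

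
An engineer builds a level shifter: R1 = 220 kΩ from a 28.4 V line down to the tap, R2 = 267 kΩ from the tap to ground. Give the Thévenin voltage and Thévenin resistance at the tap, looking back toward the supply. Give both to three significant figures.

V_th is the open-circuit tap voltage: 28.4 × 267/(220 + 267) = 15.6 V.
With the supply zeroed, R1 and R2 appear in parallel from the tap: R_th = R1‖R2 = (220 × 267)/487.0 = 121 kΩ.

V_th = 15.6 V, R_th = 121 kΩ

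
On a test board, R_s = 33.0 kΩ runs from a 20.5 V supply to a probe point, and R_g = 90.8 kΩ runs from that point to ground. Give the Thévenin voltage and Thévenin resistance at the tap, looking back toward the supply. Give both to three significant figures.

V_th is the open-circuit tap voltage: 20.5 × 90.8/(33.0 + 90.8) = 15.0 V.
With the supply zeroed, R_s and R_g appear in parallel from the tap: R_th = R_s‖R_g = (33.0 × 90.8)/123.8 = 24.2 kΩ.

V_th = 15.0 V, R_th = 24.2 kΩ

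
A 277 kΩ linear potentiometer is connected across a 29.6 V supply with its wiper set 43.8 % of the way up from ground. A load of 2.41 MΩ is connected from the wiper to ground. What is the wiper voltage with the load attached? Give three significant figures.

The wiper splits the pot into (1−α)R = 155.7 kΩ above and αR = 121.3 kΩ below.
Lower section ‖ load = 115.5 kΩ.
V_wiper = 29.6 × 115.5/(155.7 + 115.5) = 12.6 V.

V ≈ 12.6 V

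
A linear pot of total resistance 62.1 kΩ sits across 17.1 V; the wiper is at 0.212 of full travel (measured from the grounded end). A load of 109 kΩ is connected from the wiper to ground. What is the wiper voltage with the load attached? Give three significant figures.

The wiper splits the pot into (1−α)R = 48.93 kΩ above and αR = 13.17 kΩ below.
Lower section ‖ load = 11.75 kΩ.
V_wiper = 17.1 × 11.75/(48.93 + 11.75) = 3.31 V.

V ≈ 3.31 V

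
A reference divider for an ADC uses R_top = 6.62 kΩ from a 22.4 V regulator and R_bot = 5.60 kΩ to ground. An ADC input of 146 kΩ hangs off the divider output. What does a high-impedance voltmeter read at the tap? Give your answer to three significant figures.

V_out ≈ 10.1 V

The load sits in parallel with R_bot: R_bot‖R_L = (5.60 × 146) / (5.60 + 146) = 5.393 kΩ.
V_out = 22.4 × 5.393 / (6.62 + 5.393) = 22.4 × 5.393/12.01 = 10.1 V.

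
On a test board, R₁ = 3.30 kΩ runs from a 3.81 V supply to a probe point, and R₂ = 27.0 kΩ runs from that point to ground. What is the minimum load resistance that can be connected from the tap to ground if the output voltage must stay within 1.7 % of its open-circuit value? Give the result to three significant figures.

R_L(min) ≈ 170 kΩ

Output resistance R_th = R₁‖R₂ = (3.30 × 27.0)/30.30 = 2.941 kΩ.
The fractional drop is R_th/(R_th + R_L); requiring this ≤ 0.0170 gives R_L ≥ R_th(1/0.0170 − 1) = 2.941 × 57.82 = 170 kΩ.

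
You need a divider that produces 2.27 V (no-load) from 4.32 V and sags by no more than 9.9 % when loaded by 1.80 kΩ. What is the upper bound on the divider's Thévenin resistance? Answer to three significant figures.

R_th ≤ 198 Ω

Loading drop = R_th/(R_th + R_L) ≤ 0.0990, so R_th ≤ R_L · ε/(1−ε) = 1.80 kΩ × 0.0990/0.9010 = 198 Ω.
(Any R1, R2 with R2/(R1+R2) = 0.525 and R1‖R2 ≤ 198 Ω will meet the spec.)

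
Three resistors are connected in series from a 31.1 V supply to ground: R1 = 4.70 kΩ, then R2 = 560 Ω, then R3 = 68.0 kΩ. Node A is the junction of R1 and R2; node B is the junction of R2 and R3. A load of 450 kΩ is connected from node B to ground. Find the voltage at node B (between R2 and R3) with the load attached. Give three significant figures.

V ≈ 28.6 V

At node B, R3 is in parallel with the load: R3‖R_L = 59070 Ω.
Below node A the resistance is R2 + (R3‖R_L) = 59630 Ω, so V_A = 31.1 × 59630/64330 = 28.83 V.
Then V_B = V_A × (R3‖R_L)/(R2 + R3‖R_L) = 28.83 × 59070/59630 = 28.6 V.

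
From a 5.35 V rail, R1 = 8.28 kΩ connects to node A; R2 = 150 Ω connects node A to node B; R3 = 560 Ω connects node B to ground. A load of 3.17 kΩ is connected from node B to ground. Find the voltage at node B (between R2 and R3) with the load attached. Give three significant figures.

At node B, R3 is in parallel with the load: R3‖R_L = 475.9 Ω.
Below node A the resistance is R2 + (R3‖R_L) = 625.9 Ω, so V_A = 5.35 × 625.9/8906 = 0.3760 V.
Then V_B = V_A × (R3‖R_L)/(R2 + R3‖R_L) = 0.3760 × 475.9/625.9 = 0.286 V.

V ≈ 0.286 V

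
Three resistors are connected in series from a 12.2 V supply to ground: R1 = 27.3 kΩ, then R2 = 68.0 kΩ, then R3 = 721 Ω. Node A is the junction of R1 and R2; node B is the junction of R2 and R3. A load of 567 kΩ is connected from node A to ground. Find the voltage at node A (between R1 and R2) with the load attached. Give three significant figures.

Below node A the series string R2+R3 = 68720 Ω sits in parallel with the 567000 Ω load: 61290 Ω.
V_A = 12.2 × 61290/(27300 + 61290) = 8.44 V.

V ≈ 8.44 V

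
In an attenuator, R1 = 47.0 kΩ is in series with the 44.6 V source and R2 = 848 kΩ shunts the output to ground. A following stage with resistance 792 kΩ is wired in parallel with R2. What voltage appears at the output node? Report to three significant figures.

V_out ≈ 40.0 V

The load sits in parallel with R2: R2‖R_L = (848 × 792) / (848 + 792) = 409.5 kΩ.
V_out = 44.6 × 409.5 / (47.0 + 409.5) = 44.6 × 409.5/456.5 = 40.0 V.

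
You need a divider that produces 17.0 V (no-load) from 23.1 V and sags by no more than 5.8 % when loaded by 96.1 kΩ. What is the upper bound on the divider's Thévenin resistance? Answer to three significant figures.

R_th ≤ 5.92 kΩ

Loading drop = R_th/(R_th + R_L) ≤ 0.0580, so R_th ≤ R_L · ε/(1−ε) = 96.1 kΩ × 0.0580/0.9420 = 5.92 kΩ.
(Any R1, R2 with R2/(R1+R2) = 0.736 and R1‖R2 ≤ 5.92 kΩ will meet the spec.)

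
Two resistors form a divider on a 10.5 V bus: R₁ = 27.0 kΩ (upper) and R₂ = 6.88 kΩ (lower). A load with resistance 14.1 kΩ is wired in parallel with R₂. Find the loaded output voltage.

V_out ≈ 1.54 V

The load sits in parallel with R₂: R₂‖R_L = (6.88 × 14.1) / (6.88 + 14.1) = 4.624 kΩ.
V_out = 10.5 × 4.624 / (27.0 + 4.624) = 10.5 × 4.624/31.62 = 1.54 V.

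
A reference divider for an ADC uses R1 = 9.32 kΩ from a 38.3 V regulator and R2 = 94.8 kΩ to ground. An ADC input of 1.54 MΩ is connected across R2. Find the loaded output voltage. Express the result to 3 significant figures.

V_out ≈ 34.7 V

The load sits in parallel with R2: R2‖R_L = (94.8 × 1540) / (94.8 + 1540) = 89.30 kΩ.
V_out = 38.3 × 89.30 / (9.32 + 89.30) = 38.3 × 89.30/98.62 = 34.7 V.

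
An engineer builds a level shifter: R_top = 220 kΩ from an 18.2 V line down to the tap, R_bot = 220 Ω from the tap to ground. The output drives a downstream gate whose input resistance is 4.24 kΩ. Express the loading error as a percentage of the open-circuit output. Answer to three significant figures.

The divider's output (Thévenin) resistance is R_top‖R_bot = 219.8 Ω.
Fractional drop under load = R_th/(R_th + R_L) = 219.8 / (219.8 + 4240) = 0.04928.
So the output falls by 4.93 %.

4.93 %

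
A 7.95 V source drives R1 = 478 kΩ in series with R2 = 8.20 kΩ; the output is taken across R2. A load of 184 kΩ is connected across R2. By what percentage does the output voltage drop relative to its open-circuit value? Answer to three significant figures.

The divider's output (Thévenin) resistance is R1‖R2 = 8.062 kΩ.
Fractional drop under load = R_th/(R_th + R_L) = 8.062 / (8.062 + 184) = 0.04197.
So the output falls by 4.20 %.

4.20 %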